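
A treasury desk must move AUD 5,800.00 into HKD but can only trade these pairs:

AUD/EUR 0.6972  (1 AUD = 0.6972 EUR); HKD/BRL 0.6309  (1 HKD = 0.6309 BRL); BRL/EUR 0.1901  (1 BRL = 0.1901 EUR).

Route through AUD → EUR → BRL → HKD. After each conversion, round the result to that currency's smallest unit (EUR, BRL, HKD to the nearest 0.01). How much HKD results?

AUD 5,800.00 × 0.6972 = EUR 4,043.76
EUR 4,043.76 ÷ 0.1901 = BRL 21,271.75
BRL 21,271.75 ÷ 0.6309 = HKD 33,716.52

HKD 33,716.52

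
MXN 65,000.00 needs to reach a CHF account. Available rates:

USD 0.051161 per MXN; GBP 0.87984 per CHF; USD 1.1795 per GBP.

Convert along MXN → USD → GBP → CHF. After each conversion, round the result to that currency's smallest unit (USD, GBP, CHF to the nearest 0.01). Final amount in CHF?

CHF 3,204.42

MXN 65,000.00 × 0.051161 = USD 3,325.46
USD 3,325.46 ÷ 1.1795 = GBP 2,819.38
GBP 2,819.38 ÷ 0.87984 = CHF 3,204.42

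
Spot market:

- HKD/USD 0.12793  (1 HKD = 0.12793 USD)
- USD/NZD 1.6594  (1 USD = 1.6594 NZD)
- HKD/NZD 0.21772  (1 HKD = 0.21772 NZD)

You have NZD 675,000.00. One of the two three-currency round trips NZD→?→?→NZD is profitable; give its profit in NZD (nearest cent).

Profit: NZD 17,274.94

Profitable loop is NZD → USD → HKD → NZD:
NZD 675,000.00 ÷ 1.6594 = USD 406,773.53
USD 406,773.53 ÷ 0.12793 = HKD 3,179,657.10
HKD 3,179,657.10 × 0.21772 = NZD 692,274.94
Profit = NZD 692,274.94 − NZD 675,000.00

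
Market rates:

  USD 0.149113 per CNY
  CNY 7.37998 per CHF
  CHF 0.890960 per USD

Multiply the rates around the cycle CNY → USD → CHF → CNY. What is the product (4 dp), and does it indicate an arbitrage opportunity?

0.9805 (arbitrage exists)

Around CNY → USD → CHF → CNY: 1 × 0.149113 × 0.890960 × 7.37998 = 0.980458
Product < 1; profitable direction is CNY → CHF → USD → CNY.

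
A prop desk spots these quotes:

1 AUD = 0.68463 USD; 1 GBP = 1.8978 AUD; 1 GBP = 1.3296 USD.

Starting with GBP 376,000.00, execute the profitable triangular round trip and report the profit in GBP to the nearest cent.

Profit: GBP 8,771.13

Profitable loop is GBP → USD → AUD → GBP:
GBP 376,000.00 × 1.3296 = USD 499,929.60
USD 499,929.60 ÷ 0.68463 = AUD 730,218.66
AUD 730,218.66 ÷ 1.8978 = GBP 384,771.13
Profit = GBP 384,771.13 − GBP 376,000.00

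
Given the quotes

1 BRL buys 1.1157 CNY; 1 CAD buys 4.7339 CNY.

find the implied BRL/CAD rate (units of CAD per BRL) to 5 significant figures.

1 BRL × 1.1157 = 1.1157 CNY
1.1157 CNY ÷ 4.7339 = 0.235683 CAD

BRL/CAD = 0.23568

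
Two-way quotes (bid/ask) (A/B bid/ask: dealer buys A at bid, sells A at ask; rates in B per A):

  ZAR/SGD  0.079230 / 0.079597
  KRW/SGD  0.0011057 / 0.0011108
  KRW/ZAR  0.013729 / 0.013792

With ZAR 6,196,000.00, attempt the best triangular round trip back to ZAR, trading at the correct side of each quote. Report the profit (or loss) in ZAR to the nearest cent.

Net profit: ZAR 44,577.35

Best loop ZAR → KRW → SGD → ZAR:
ZAR 6,196,000.00 ÷ 0.013792 (buy KRW at ask) = KRW 449,245,940
KRW 449,245,940 × 0.0011057 (sell KRW at bid) = SGD 496,731.24
SGD 496,731.24 ÷ 0.079597 (buy ZAR at ask) = ZAR 6,240,577.35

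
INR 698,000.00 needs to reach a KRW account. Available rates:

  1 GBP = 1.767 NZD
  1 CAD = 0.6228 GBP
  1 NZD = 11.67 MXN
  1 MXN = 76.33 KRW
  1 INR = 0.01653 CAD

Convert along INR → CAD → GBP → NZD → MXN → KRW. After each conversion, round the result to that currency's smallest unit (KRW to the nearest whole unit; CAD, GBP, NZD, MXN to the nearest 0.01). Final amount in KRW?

INR 698,000.00 × 0.01653 = CAD 11,537.94
CAD 11,537.94 × 0.6228 = GBP 7,185.83
GBP 7,185.83 × 1.767 = NZD 12,697.36
NZD 12,697.36 × 11.67 = MXN 148,178.19
MXN 148,178.19 × 76.33 = KRW 11,310,441

KRW 11,310,441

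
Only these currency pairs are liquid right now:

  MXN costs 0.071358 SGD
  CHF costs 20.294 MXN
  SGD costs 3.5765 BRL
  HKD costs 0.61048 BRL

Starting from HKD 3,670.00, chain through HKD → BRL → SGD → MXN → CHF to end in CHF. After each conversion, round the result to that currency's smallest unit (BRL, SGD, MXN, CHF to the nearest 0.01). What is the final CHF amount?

CHF 432.58

HKD 3,670.00 × 0.61048 = BRL 2,240.46
BRL 2,240.46 ÷ 3.5765 = SGD 626.44
SGD 626.44 ÷ 0.071358 = MXN 8,778.83
MXN 8,778.83 ÷ 20.294 = CHF 432.58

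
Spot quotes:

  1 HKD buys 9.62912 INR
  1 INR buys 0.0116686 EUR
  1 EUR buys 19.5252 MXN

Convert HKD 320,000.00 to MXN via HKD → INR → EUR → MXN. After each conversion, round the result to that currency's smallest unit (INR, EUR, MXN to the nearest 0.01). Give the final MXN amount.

HKD 320,000.00 × 9.62912 = INR 3,081,318.40
INR 3,081,318.40 × 0.0116686 = EUR 35,954.67
EUR 35,954.67 × 19.5252 = MXN 702,022.12

MXN 702,022.12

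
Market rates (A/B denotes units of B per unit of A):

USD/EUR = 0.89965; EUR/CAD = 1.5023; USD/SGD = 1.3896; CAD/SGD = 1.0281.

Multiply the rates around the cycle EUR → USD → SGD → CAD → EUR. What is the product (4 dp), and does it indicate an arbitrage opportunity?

Around EUR → USD → SGD → CAD → EUR: 1 ÷ 0.89965 × 1.3896 ÷ 1.0281 ÷ 1.5023 = 1.000056
Product ≈ 1 (deviation 0.006%, within rounding noise).

1.0001 (no arbitrage)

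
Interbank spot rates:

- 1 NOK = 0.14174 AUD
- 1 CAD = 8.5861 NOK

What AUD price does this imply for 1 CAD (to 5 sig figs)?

1 CAD × 8.5861 = 8.5861 NOK
8.5861 NOK × 0.14174 = 1.21699 AUD

CAD/AUD = 1.2170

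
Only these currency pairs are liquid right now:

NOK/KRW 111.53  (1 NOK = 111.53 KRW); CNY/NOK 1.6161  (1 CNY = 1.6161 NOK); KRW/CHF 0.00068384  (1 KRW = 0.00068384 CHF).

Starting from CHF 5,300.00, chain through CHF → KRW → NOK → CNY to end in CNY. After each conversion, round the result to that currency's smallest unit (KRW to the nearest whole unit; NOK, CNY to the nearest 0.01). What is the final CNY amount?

CHF 5,300.00 ÷ 0.00068384 = KRW 7,750,351
KRW 7,750,351 ÷ 111.53 = NOK 69,491.18
NOK 69,491.18 ÷ 1.6161 = CNY 42,999.31

CNY 42,999.31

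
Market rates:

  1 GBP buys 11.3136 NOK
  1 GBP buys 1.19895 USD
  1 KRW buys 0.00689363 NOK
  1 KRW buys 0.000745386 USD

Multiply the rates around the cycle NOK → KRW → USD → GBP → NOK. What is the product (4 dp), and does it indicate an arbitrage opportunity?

Around NOK → KRW → USD → GBP → NOK: 1 ÷ 0.00689363 × 0.000745386 ÷ 1.19895 × 11.3136 = 1.020312
Product > 1; profitable direction is NOK → KRW → USD → GBP → NOK.

1.0203 (arbitrage exists)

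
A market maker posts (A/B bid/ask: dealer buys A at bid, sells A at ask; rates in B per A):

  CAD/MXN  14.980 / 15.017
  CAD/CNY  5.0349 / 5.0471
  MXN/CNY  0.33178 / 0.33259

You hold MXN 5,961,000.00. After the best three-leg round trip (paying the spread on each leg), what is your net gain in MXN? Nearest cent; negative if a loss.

Best loop MXN → CAD → CNY → MXN:
MXN 5,961,000.00 ÷ 15.017 (buy CAD at ask) = CAD 396,950.12
CAD 396,950.12 × 5.0349 (sell CAD at bid) = CNY 1,998,604.18
CNY 1,998,604.18 ÷ 0.33259 (buy MXN at ask) = MXN 6,009,213.07

Net profit: MXN 48,213.07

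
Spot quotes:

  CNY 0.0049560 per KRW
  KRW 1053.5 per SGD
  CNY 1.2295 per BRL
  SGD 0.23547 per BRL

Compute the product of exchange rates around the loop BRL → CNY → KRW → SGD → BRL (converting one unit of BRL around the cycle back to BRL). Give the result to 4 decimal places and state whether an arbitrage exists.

Around BRL → CNY → KRW → SGD → BRL: 1 × 1.2295 ÷ 0.0049560 ÷ 1053.5 ÷ 0.23547 = 1.000062
Product ≈ 1 (deviation 0.006%, within rounding noise).

1.0001 (no arbitrage)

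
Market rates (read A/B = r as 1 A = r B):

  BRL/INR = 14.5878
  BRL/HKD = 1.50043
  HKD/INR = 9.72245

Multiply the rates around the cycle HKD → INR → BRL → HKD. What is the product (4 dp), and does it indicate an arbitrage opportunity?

1.0000 (no arbitrage)

Around HKD → INR → BRL → HKD: 1 × 9.72245 ÷ 14.5878 × 1.50043 = 1.000004
Product ≈ 1 (deviation 0.000%, within rounding noise).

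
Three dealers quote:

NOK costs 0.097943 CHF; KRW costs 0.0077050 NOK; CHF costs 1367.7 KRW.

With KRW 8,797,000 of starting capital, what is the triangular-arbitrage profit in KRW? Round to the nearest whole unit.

Profitable loop is KRW → NOK → CHF → KRW:
KRW 8,797,000 × 0.0077050 = NOK 67,780.88
NOK 67,780.88 × 0.097943 = CHF 6,638.66
CHF 6,638.66 × 1367.7 = KRW 9,079,700
Profit = KRW 9,079,700 − KRW 8,797,000

Profit: KRW 282,700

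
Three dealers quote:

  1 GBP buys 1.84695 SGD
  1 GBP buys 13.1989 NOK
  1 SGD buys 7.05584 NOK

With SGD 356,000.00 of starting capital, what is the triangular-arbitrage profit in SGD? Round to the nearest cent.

Profitable loop is SGD → GBP → NOK → SGD:
SGD 356,000.00 ÷ 1.84695 = GBP 192,750.21
GBP 192,750.21 × 13.1989 = NOK 2,544,090.74
NOK 2,544,090.74 ÷ 7.05584 = SGD 360,565.25
Profit = SGD 360,565.25 − SGD 356,000.00

Profit: SGD 4,565.25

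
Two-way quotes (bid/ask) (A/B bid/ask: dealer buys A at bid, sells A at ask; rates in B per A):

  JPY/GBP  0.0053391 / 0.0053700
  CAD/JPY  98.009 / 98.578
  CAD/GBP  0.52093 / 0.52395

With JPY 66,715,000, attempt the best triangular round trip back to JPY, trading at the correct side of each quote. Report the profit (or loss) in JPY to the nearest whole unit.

Best loop JPY → GBP → CAD → JPY:
JPY 66,715,000 × 0.0053391 (sell JPY at bid) = GBP 356,198.06
GBP 356,198.06 ÷ 0.52395 (buy CAD at ask) = CAD 679,832.15
CAD 679,832.15 × 98.009 (sell CAD at bid) = JPY 66,629,669

Net result: JPY -85,331 (no profitable arbitrage after spreads)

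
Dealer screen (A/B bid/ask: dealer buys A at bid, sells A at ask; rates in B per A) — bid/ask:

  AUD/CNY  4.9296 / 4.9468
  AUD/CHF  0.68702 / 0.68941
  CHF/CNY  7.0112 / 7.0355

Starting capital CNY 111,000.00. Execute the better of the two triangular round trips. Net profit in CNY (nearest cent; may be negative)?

Net profit: CNY 1,813.77

Best loop CNY → CHF → AUD → CNY:
CNY 111,000.00 ÷ 7.0355 (buy CHF at ask) = CHF 15,777.13
CHF 15,777.13 ÷ 0.68941 (buy AUD at ask) = AUD 22,884.97
AUD 22,884.97 × 4.9296 (sell AUD at bid) = CNY 112,813.77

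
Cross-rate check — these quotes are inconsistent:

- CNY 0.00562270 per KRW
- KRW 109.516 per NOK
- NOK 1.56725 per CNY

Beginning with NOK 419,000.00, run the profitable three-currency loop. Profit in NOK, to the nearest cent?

Profit: NOK 15,163.45

Profitable loop is NOK → CNY → KRW → NOK:
NOK 419,000.00 ÷ 1.56725 = CNY 267,347.26
CNY 267,347.26 ÷ 0.00562270 = KRW 47,547,844
KRW 47,547,844 ÷ 109.516 = NOK 434,163.45
Profit = NOK 434,163.45 − NOK 419,000.00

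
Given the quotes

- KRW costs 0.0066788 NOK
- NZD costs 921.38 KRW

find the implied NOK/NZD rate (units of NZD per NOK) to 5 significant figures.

1 NOK ÷ 0.0066788 = 149.727 KRW
149.727 KRW ÷ 921.38 = 0.162504 NZD

NOK/NZD = 0.16250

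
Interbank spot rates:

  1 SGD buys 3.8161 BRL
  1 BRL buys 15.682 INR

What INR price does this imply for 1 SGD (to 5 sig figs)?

1 SGD × 3.8161 = 3.8161 BRL
3.8161 BRL × 15.682 = 59.8441 INR

SGD/INR = 59.844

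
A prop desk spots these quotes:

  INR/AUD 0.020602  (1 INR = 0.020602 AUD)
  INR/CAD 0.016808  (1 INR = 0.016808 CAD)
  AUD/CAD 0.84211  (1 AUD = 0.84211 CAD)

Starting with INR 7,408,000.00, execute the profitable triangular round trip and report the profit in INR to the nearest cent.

Profit: INR 238,507.90

Profitable loop is INR → AUD → CAD → INR:
INR 7,408,000.00 × 0.020602 = AUD 152,619.62
AUD 152,619.62 × 0.84211 = CAD 128,522.50
CAD 128,522.50 ÷ 0.016808 = INR 7,646,507.90
Profit = INR 7,646,507.90 − INR 7,408,000.00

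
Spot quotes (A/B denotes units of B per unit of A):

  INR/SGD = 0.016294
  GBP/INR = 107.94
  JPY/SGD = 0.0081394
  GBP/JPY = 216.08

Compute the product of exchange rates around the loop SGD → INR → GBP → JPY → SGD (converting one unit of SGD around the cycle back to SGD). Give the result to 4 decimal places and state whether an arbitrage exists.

Around SGD → INR → GBP → JPY → SGD: 1 ÷ 0.016294 ÷ 107.94 × 216.08 × 0.0081394 = 0.999993
Product ≈ 1 (deviation 0.001%, within rounding noise).

1.0000 (no arbitrage)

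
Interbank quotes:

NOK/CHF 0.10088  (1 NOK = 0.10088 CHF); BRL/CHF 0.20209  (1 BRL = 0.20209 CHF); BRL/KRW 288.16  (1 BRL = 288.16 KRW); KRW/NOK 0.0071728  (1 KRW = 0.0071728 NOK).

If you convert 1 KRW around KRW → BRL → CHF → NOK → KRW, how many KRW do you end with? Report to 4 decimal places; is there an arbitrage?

0.9692 (arbitrage exists)

Around KRW → BRL → CHF → NOK → KRW: 1 ÷ 288.16 × 0.20209 ÷ 0.10088 ÷ 0.0071728 = 0.969209
Product < 1; profitable direction is KRW → NOK → CHF → BRL → KRW.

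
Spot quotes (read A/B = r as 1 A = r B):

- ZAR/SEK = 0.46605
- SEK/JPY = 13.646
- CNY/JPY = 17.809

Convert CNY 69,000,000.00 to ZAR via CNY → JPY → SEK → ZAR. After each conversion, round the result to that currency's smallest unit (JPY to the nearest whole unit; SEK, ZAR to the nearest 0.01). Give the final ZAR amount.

CNY 69,000,000.00 × 17.809 = JPY 1,228,821,000
JPY 1,228,821,000 ÷ 13.646 = SEK 90,049,904.73
SEK 90,049,904.73 ÷ 0.46605 = ZAR 193,219,407.21

ZAR 193,219,407.21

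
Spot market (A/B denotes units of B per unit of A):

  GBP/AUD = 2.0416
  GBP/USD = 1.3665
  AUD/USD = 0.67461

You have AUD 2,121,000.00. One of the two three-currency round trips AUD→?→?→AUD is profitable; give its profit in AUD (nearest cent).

Profitable loop is AUD → USD → GBP → AUD:
AUD 2,121,000.00 × 0.67461 = USD 1,430,847.81
USD 1,430,847.81 ÷ 1.3665 = GBP 1,047,089.51
GBP 1,047,089.51 × 2.0416 = AUD 2,137,737.94
Profit = AUD 2,137,737.94 − AUD 2,121,000.00

Profit: AUD 16,737.94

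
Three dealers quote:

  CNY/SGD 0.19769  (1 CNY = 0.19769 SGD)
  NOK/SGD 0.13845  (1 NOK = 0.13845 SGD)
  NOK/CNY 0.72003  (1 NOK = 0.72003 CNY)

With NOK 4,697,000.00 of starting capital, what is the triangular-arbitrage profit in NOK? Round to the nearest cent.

Profit: NOK 132,063.24

Profitable loop is NOK → CNY → SGD → NOK:
NOK 4,697,000.00 × 0.72003 = CNY 3,381,980.91
CNY 3,381,980.91 × 0.19769 = SGD 668,583.81
SGD 668,583.81 ÷ 0.13845 = NOK 4,829,063.24
Profit = NOK 4,829,063.24 − NOK 4,697,000.00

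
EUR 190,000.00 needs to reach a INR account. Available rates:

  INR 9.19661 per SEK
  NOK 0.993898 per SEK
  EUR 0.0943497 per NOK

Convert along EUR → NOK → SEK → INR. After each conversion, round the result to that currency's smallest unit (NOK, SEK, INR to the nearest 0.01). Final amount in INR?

EUR 190,000.00 ÷ 0.0943497 = NOK 2,013,784.89
NOK 2,013,784.89 ÷ 0.993898 = SEK 2,026,148.45
SEK 2,026,148.45 × 9.19661 = INR 18,633,697.10

INR 18,633,697.10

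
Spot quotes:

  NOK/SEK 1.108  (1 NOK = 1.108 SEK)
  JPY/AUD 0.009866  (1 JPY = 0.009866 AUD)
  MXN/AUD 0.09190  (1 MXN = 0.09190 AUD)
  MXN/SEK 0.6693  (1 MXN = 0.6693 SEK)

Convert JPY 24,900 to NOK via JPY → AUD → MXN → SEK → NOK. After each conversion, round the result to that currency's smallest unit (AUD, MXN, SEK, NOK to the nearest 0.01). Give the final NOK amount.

NOK 1,614.73

JPY 24,900 × 0.009866 = AUD 245.66
AUD 245.66 ÷ 0.09190 = MXN 2,673.12
MXN 2,673.12 × 0.6693 = SEK 1,789.12
SEK 1,789.12 ÷ 1.108 = NOK 1,614.73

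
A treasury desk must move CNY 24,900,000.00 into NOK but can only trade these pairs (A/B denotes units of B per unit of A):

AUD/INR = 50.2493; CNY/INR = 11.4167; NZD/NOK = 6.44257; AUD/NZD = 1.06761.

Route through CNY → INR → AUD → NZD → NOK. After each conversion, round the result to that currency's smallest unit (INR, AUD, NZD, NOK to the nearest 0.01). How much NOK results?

NOK 38,911,833.90

CNY 24,900,000.00 × 11.4167 = INR 284,275,830.00
INR 284,275,830.00 ÷ 50.2493 = AUD 5,657,309.26
AUD 5,657,309.26 × 1.06761 = NZD 6,039,799.94
NZD 6,039,799.94 × 6.44257 = NOK 38,911,833.90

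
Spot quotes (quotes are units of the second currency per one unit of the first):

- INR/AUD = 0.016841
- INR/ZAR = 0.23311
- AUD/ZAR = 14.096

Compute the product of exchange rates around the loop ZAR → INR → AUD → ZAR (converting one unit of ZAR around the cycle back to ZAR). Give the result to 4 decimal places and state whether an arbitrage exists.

Around ZAR → INR → AUD → ZAR: 1 ÷ 0.23311 × 0.016841 × 14.096 = 1.018364
Product > 1; profitable direction is ZAR → INR → AUD → ZAR.

1.0184 (arbitrage exists)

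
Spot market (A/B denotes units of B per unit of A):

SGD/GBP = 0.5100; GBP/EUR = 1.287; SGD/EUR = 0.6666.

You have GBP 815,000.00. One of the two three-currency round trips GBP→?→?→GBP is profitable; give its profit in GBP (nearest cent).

Profit: GBP 12,702.36

Profitable loop is GBP → SGD → EUR → GBP:
GBP 815,000.00 ÷ 0.5100 = SGD 1,598,039.22
SGD 1,598,039.22 × 0.6666 = EUR 1,065,252.94
EUR 1,065,252.94 ÷ 1.287 = GBP 827,702.36
Profit = GBP 827,702.36 − GBP 815,000.00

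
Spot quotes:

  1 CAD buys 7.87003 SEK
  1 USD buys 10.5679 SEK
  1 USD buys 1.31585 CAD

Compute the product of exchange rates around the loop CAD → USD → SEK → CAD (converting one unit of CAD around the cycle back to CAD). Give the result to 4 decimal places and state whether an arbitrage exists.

Around CAD → USD → SEK → CAD: 1 ÷ 1.31585 × 10.5679 ÷ 7.87003 = 1.020483
Product > 1; profitable direction is CAD → USD → SEK → CAD.

1.0205 (arbitrage exists)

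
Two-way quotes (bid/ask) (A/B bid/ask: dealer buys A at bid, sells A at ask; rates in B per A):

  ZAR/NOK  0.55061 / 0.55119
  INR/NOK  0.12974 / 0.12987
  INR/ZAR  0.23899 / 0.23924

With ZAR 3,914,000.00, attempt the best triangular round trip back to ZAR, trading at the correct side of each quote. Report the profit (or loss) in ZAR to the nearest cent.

Best loop ZAR → NOK → INR → ZAR:
ZAR 3,914,000.00 × 0.55061 (sell ZAR at bid) = NOK 2,155,087.54
NOK 2,155,087.54 ÷ 0.12987 (buy INR at ask) = INR 16,594,190.65
INR 16,594,190.65 × 0.23899 (sell INR at bid) = ZAR 3,965,845.62

Net profit: ZAR 51,845.62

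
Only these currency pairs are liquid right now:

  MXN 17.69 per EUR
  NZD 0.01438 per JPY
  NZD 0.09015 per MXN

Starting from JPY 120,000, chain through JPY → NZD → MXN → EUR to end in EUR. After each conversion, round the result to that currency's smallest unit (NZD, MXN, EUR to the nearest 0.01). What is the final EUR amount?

JPY 120,000 × 0.01438 = NZD 1,725.60
NZD 1,725.60 ÷ 0.09015 = MXN 19,141.43
MXN 19,141.43 ÷ 17.69 = EUR 1,082.05

EUR 1,082.05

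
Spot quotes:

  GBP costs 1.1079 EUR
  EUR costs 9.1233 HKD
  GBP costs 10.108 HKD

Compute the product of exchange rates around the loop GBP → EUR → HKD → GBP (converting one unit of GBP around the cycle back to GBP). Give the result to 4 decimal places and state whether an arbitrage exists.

1.0000 (no arbitrage)

Around GBP → EUR → HKD → GBP: 1 × 1.1079 × 9.1233 ÷ 10.108 = 0.999971
Product ≈ 1 (deviation 0.003%, within rounding noise).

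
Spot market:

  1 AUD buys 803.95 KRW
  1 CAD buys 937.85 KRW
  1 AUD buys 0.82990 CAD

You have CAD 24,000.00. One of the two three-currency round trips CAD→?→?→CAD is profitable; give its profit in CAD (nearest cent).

Profit: CAD 790.26

Profitable loop is CAD → AUD → KRW → CAD:
CAD 24,000.00 ÷ 0.82990 = AUD 28,919.15
AUD 28,919.15 × 803.95 = KRW 23,249,548
KRW 23,249,548 ÷ 937.85 = CAD 24,790.26
Profit = CAD 24,790.26 − CAD 24,000.00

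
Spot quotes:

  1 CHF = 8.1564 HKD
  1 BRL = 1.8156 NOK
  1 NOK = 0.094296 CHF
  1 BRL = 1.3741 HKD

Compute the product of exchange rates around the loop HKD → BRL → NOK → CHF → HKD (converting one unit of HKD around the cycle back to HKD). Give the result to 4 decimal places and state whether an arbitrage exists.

Around HKD → BRL → NOK → CHF → HKD: 1 ÷ 1.3741 × 1.8156 × 0.094296 × 8.1564 = 1.016234
Product > 1; profitable direction is HKD → BRL → NOK → CHF → HKD.

1.0162 (arbitrage exists)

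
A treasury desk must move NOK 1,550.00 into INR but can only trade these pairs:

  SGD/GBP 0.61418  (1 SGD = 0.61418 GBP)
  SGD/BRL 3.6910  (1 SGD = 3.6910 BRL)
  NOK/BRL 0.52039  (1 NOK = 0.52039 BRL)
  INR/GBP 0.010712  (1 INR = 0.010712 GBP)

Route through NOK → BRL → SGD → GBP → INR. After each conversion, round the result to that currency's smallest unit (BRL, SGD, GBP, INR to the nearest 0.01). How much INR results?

NOK 1,550.00 × 0.52039 = BRL 806.60
BRL 806.60 ÷ 3.6910 = SGD 218.53
SGD 218.53 × 0.61418 = GBP 134.22
GBP 134.22 ÷ 0.010712 = INR 12,529.87

INR 12,529.87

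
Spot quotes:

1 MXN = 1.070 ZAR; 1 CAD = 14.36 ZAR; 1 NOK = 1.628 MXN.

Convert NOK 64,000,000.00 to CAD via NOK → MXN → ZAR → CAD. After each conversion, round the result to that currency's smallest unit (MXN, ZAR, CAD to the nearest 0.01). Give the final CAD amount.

CAD 7,763,610.03

NOK 64,000,000.00 × 1.628 = MXN 104,192,000.00
MXN 104,192,000.00 × 1.070 = ZAR 111,485,440.00
ZAR 111,485,440.00 ÷ 14.36 = CAD 7,763,610.03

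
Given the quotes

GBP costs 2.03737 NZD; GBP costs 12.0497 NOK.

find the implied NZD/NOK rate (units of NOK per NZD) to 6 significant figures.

NZD/NOK = 5.91434

1 NZD ÷ 2.03737 = 0.490829 GBP
0.490829 GBP × 12.0497 = 5.91434 NOK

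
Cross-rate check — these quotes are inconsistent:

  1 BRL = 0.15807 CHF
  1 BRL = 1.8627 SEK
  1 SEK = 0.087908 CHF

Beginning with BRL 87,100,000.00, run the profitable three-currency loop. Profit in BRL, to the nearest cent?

Profitable loop is BRL → SEK → CHF → BRL:
BRL 87,100,000.00 × 1.8627 = SEK 162,241,170.00
SEK 162,241,170.00 × 0.087908 = CHF 14,262,296.77
CHF 14,262,296.77 ÷ 0.15807 = BRL 90,227,726.78
Profit = BRL 90,227,726.78 − BRL 87,100,000.00

Profit: BRL 3,127,726.78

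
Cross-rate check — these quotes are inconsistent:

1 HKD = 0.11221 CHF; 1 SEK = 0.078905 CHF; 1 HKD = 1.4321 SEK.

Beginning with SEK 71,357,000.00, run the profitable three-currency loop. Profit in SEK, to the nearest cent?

Profit: SEK 502,284.66

Profitable loop is SEK → CHF → HKD → SEK:
SEK 71,357,000.00 × 0.078905 = CHF 5,630,424.08
CHF 5,630,424.08 ÷ 0.11221 = HKD 50,177,560.69
HKD 50,177,560.69 × 1.4321 = SEK 71,859,284.66
Profit = SEK 71,859,284.66 − SEK 71,357,000.00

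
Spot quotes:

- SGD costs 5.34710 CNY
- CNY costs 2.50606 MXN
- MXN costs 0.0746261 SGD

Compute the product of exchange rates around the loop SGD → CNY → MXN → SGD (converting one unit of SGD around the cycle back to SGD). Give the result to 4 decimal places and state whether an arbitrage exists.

Around SGD → CNY → MXN → SGD: 1 × 5.34710 × 2.50606 × 0.0746261 = 1.000001
Product ≈ 1 (deviation 0.000%, within rounding noise).

1.0000 (no arbitrage)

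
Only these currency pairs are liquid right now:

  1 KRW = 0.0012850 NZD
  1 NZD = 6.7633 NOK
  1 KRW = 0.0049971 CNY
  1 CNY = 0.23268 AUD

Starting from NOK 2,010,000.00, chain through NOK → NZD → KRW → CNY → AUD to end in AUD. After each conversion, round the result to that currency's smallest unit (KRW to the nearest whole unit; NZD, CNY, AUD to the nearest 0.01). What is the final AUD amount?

AUD 268,912.74

NOK 2,010,000.00 ÷ 6.7633 = NZD 297,192.20
NZD 297,192.20 ÷ 0.0012850 = KRW 231,277,977
KRW 231,277,977 × 0.0049971 = CNY 1,155,719.18
CNY 1,155,719.18 × 0.23268 = AUD 268,912.74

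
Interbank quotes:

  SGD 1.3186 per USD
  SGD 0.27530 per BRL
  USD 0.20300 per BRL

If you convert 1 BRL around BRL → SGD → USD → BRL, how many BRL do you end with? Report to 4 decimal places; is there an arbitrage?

1.0285 (arbitrage exists)

Around BRL → SGD → USD → BRL: 1 × 0.27530 ÷ 1.3186 ÷ 0.20300 = 1.028483
Product > 1; profitable direction is BRL → SGD → USD → BRL.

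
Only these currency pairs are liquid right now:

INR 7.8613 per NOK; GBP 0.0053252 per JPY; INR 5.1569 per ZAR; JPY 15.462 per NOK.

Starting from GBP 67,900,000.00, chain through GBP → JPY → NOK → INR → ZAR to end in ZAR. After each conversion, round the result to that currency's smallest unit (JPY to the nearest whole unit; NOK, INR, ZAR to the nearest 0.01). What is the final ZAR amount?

GBP 67,900,000.00 ÷ 0.0053252 = JPY 12,750,694,810
JPY 12,750,694,810 ÷ 15.462 = NOK 824,647,187.30
NOK 824,647,187.30 × 7.8613 = INR 6,482,798,933.52
INR 6,482,798,933.52 ÷ 5.1569 = ZAR 1,257,111,623.94

ZAR 1,257,111,623.94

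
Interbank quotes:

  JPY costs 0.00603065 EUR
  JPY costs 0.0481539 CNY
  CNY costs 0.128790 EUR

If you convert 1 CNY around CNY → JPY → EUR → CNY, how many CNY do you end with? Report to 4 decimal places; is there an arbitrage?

0.9724 (arbitrage exists)

Around CNY → JPY → EUR → CNY: 1 ÷ 0.0481539 × 0.00603065 ÷ 0.128790 = 0.972412
Product < 1; profitable direction is CNY → EUR → JPY → CNY.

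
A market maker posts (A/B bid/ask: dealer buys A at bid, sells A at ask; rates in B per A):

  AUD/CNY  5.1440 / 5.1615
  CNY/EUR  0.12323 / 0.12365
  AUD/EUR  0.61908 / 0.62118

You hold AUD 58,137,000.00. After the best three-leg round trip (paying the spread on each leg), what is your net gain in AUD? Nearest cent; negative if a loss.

Best loop AUD → CNY → EUR → AUD:
AUD 58,137,000.00 × 5.1440 (sell AUD at bid) = CNY 299,056,728.00
CNY 299,056,728.00 × 0.12323 (sell CNY at bid) = EUR 36,852,760.59
EUR 36,852,760.59 ÷ 0.62118 (buy AUD at ask) = AUD 59,327,023.72

Net profit: AUD 1,190,023.72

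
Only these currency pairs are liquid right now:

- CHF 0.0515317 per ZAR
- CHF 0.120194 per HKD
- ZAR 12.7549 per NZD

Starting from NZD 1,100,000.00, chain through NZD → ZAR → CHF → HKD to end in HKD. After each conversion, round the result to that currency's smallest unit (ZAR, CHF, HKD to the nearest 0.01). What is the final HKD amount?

NZD 1,100,000.00 × 12.7549 = ZAR 14,030,390.00
ZAR 14,030,390.00 × 0.0515317 = CHF 723,009.85
CHF 723,009.85 ÷ 0.120194 = HKD 6,015,357.26

HKD 6,015,357.26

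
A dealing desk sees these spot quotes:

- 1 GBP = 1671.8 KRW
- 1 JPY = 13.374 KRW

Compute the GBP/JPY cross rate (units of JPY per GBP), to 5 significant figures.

1 GBP × 1671.8 = 1671.8 KRW
1671.8 KRW ÷ 13.374 = 125.004 JPY

GBP/JPY = 125.00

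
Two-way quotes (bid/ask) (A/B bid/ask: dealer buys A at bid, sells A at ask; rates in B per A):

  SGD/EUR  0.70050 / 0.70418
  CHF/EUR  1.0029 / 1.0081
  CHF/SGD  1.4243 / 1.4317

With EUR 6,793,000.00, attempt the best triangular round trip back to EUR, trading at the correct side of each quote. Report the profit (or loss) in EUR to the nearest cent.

Best loop EUR → SGD → CHF → EUR:
EUR 6,793,000.00 ÷ 0.70418 (buy SGD at ask) = SGD 9,646,681.25
SGD 9,646,681.25 ÷ 1.4317 (buy CHF at ask) = CHF 6,737,920.83
CHF 6,737,920.83 × 1.0029 (sell CHF at bid) = EUR 6,757,460.80

Net result: EUR -35,539.20 (no profitable arbitrage after spreads)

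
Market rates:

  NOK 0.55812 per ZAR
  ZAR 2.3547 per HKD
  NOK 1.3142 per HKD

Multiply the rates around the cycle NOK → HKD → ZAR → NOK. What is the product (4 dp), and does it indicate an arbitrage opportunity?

Around NOK → HKD → ZAR → NOK: 1 ÷ 1.3142 × 2.3547 × 0.55812 = 1.000004
Product ≈ 1 (deviation 0.000%, within rounding noise).

1.0000 (no arbitrage)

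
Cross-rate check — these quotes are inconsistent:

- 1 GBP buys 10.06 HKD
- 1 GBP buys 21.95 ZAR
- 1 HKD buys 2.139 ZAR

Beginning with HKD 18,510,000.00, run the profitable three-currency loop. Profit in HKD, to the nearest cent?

Profitable loop is HKD → GBP → ZAR → HKD:
HKD 18,510,000.00 ÷ 10.06 = GBP 1,839,960.24
GBP 1,839,960.24 × 21.95 = ZAR 40,387,127.24
ZAR 40,387,127.24 ÷ 2.139 = HKD 18,881,312.41
Profit = HKD 18,881,312.41 − HKD 18,510,000.00

Profit: HKD 371,312.41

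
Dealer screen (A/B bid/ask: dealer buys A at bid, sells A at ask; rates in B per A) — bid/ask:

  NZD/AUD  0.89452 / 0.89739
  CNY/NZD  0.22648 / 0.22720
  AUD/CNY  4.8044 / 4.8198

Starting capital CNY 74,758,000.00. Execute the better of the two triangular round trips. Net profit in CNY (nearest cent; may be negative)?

Best loop CNY → AUD → NZD → CNY:
CNY 74,758,000.00 ÷ 4.8198 (buy AUD at ask) = AUD 15,510,602.10
AUD 15,510,602.10 ÷ 0.89739 (buy NZD at ask) = NZD 17,284,126.30
NZD 17,284,126.30 ÷ 0.22720 (buy CNY at ask) = CNY 76,074,499.56

Net profit: CNY 1,316,499.56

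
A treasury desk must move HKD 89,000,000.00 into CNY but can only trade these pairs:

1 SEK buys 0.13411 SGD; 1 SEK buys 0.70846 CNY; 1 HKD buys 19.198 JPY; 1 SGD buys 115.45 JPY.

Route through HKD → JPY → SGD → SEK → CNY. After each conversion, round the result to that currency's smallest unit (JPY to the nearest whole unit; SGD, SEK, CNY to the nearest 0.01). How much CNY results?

HKD 89,000,000.00 × 19.198 = JPY 1,708,622,000
JPY 1,708,622,000 ÷ 115.45 = SGD 14,799,670.85
SGD 14,799,670.85 ÷ 0.13411 = SEK 110,354,715.16
SEK 110,354,715.16 × 0.70846 = CNY 78,181,901.50

CNY 78,181,901.50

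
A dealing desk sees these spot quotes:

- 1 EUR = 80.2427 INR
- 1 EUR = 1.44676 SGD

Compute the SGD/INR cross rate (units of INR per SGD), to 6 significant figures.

SGD/INR = 55.4637

1 SGD ÷ 1.44676 = 0.6912 EUR
0.6912 EUR × 80.2427 = 55.4637 INR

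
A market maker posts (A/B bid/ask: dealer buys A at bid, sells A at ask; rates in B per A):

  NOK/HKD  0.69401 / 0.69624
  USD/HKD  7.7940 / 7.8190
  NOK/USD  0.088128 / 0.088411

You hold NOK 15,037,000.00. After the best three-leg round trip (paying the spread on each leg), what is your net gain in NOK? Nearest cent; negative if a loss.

Net profit: NOK 59,261.57

Best loop NOK → HKD → USD → NOK:
NOK 15,037,000.00 × 0.69401 (sell NOK at bid) = HKD 10,435,828.37
HKD 10,435,828.37 ÷ 7.8190 (buy USD at ask) = USD 1,334,675.58
USD 1,334,675.58 ÷ 0.088411 (buy NOK at ask) = NOK 15,096,261.57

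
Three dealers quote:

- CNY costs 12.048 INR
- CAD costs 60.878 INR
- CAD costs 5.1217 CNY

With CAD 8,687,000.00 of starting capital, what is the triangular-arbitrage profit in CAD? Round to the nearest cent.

Profit: CAD 118,186.12

Profitable loop is CAD → CNY → INR → CAD:
CAD 8,687,000.00 × 5.1217 = CNY 44,492,207.90
CNY 44,492,207.90 × 12.048 = INR 536,042,120.78
INR 536,042,120.78 ÷ 60.878 = CAD 8,805,186.12
Profit = CAD 8,805,186.12 − CAD 8,687,000.00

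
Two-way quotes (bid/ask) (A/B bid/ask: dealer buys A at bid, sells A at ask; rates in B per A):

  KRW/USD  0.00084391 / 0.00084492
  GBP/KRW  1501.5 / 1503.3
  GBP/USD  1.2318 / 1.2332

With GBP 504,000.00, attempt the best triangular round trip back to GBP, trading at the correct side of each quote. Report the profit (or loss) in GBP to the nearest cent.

Net profit: GBP 13,867.30

Best loop GBP → KRW → USD → GBP:
GBP 504,000.00 × 1501.5 (sell GBP at bid) = KRW 756,756,000
KRW 756,756,000 × 0.00084391 (sell KRW at bid) = USD 638,633.96
USD 638,633.96 ÷ 1.2332 (buy GBP at ask) = GBP 517,867.30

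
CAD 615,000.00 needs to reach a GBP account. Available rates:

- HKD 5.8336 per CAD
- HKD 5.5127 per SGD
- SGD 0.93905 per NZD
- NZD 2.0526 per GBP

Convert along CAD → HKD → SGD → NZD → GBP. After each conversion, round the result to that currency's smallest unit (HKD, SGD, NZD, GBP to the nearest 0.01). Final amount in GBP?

CAD 615,000.00 × 5.8336 = HKD 3,587,664.00
HKD 3,587,664.00 ÷ 5.5127 = SGD 650,799.79
SGD 650,799.79 ÷ 0.93905 = NZD 693,040.62
NZD 693,040.62 ÷ 2.0526 = GBP 337,640.37

GBP 337,640.37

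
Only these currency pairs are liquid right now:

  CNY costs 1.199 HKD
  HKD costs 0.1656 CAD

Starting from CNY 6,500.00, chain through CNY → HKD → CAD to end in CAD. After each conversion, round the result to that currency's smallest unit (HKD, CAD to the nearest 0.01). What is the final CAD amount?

CNY 6,500.00 × 1.199 = HKD 7,793.50
HKD 7,793.50 × 0.1656 = CAD 1,290.60

CAD 1,290.60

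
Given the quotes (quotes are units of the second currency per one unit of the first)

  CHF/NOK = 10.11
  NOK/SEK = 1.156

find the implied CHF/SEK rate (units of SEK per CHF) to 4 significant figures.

1 CHF × 10.11 = 10.11 NOK
10.11 NOK × 1.156 = 11.6872 SEK

CHF/SEK = 11.69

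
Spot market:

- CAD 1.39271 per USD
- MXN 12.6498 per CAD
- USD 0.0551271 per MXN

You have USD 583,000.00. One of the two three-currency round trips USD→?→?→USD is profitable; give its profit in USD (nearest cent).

Profit: USD 17,287.16

Profitable loop is USD → MXN → CAD → USD:
USD 583,000.00 ÷ 0.0551271 = MXN 10,575,560.84
MXN 10,575,560.84 ÷ 12.6498 = CAD 836,025.93
CAD 836,025.93 ÷ 1.39271 = USD 600,287.16
Profit = USD 600,287.16 − USD 583,000.00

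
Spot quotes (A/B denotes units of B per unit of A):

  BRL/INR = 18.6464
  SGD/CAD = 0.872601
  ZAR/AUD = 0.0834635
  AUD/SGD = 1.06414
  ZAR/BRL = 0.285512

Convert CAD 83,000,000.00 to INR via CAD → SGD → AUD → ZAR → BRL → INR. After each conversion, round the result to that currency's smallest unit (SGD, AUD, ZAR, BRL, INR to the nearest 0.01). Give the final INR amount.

CAD 83,000,000.00 ÷ 0.872601 = SGD 95,117,929.04
SGD 95,117,929.04 ÷ 1.06414 = AUD 89,384,788.69
AUD 89,384,788.69 ÷ 0.0834635 = ZAR 1,070,944,648.74
ZAR 1,070,944,648.74 × 0.285512 = BRL 305,767,548.55
BRL 305,767,548.55 × 18.6464 = INR 5,701,464,017.28

INR 5,701,464,017.28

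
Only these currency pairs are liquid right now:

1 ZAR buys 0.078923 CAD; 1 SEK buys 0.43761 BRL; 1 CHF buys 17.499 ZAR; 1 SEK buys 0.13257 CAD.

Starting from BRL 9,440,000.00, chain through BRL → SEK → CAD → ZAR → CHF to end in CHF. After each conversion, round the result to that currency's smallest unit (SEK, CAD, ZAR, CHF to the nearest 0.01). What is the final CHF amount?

CHF 2,070,680.99

BRL 9,440,000.00 ÷ 0.43761 = SEK 21,571,719.11
SEK 21,571,719.11 × 0.13257 = CAD 2,859,762.80
CAD 2,859,762.80 ÷ 0.078923 = ZAR 36,234,846.62
ZAR 36,234,846.62 ÷ 17.499 = CHF 2,070,680.99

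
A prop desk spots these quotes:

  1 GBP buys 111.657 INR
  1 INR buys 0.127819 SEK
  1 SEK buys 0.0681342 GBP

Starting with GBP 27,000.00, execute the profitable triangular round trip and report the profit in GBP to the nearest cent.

Profit: GBP 766.25

Profitable loop is GBP → SEK → INR → GBP:
GBP 27,000.00 ÷ 0.0681342 = SEK 396,276.76
SEK 396,276.76 ÷ 0.127819 = INR 3,100,296.20
INR 3,100,296.20 ÷ 111.657 = GBP 27,766.25
Profit = GBP 27,766.25 − GBP 27,000.00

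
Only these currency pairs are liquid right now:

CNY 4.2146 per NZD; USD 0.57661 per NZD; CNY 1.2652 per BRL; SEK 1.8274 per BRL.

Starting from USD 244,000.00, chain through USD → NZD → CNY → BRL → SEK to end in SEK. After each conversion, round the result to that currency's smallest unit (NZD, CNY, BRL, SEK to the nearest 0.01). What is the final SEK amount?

SEK 2,575,956.09

USD 244,000.00 ÷ 0.57661 = NZD 423,162.97
NZD 423,162.97 × 4.2146 = CNY 1,783,462.65
CNY 1,783,462.65 ÷ 1.2652 = BRL 1,409,629.03
BRL 1,409,629.03 × 1.8274 = SEK 2,575,956.09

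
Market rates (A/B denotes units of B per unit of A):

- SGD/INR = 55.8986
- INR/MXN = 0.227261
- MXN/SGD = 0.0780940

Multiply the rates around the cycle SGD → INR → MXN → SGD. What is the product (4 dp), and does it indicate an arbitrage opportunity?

0.9921 (arbitrage exists)

Around SGD → INR → MXN → SGD: 1 × 55.8986 × 0.227261 × 0.0780940 = 0.992073
Product < 1; profitable direction is SGD → MXN → INR → SGD.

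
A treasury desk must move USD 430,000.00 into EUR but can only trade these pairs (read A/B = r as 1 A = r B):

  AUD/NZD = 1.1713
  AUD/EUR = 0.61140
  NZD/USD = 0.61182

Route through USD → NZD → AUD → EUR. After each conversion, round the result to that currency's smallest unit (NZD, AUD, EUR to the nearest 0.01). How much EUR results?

EUR 366,861.45

USD 430,000.00 ÷ 0.61182 = NZD 702,821.09
NZD 702,821.09 ÷ 1.1713 = AUD 600,035.08
AUD 600,035.08 × 0.61140 = EUR 366,861.45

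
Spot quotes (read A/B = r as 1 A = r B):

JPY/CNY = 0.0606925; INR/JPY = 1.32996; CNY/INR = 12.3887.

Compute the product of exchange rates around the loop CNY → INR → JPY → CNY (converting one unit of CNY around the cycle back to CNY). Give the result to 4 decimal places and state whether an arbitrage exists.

Around CNY → INR → JPY → CNY: 1 × 12.3887 × 1.32996 × 0.0606925 = 0.999998
Product ≈ 1 (deviation 0.000%, within rounding noise).

1.0000 (no arbitrage)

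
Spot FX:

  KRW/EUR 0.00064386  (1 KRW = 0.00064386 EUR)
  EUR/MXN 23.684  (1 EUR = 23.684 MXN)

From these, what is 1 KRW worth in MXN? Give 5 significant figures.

1 KRW × 0.00064386 = 0.00064386 EUR
0.00064386 EUR × 23.684 = 0.0152492 MXN

KRW/MXN = 0.015249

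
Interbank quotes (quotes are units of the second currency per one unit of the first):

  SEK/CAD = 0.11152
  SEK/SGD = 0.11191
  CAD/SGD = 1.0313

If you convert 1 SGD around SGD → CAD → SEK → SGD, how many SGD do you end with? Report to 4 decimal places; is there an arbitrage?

0.9730 (arbitrage exists)

Around SGD → CAD → SEK → SGD: 1 ÷ 1.0313 ÷ 0.11152 × 0.11191 = 0.973041
Product < 1; profitable direction is SGD → SEK → CAD → SGD.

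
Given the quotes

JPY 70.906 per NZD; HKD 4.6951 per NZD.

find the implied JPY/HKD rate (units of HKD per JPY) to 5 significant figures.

JPY/HKD = 0.066216

1 JPY ÷ 70.906 = 0.0141032 NZD
0.0141032 NZD × 4.6951 = 0.0662158 HKD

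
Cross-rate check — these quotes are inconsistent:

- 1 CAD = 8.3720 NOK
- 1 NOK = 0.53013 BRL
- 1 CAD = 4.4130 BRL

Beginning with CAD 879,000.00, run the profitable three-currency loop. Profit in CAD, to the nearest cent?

Profit: CAD 5,029.08

Profitable loop is CAD → NOK → BRL → CAD:
CAD 879,000.00 × 8.3720 = NOK 7,358,988.00
NOK 7,358,988.00 × 0.53013 = BRL 3,901,220.31
BRL 3,901,220.31 ÷ 4.4130 = CAD 884,029.08
Profit = CAD 884,029.08 − CAD 879,000.00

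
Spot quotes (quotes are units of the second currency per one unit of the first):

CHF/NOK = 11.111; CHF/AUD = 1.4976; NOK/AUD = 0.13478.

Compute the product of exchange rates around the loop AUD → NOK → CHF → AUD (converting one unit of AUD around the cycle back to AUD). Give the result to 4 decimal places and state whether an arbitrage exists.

1.0000 (no arbitrage)

Around AUD → NOK → CHF → AUD: 1 ÷ 0.13478 ÷ 11.111 × 1.4976 = 1.000040
Product ≈ 1 (deviation 0.004%, within rounding noise).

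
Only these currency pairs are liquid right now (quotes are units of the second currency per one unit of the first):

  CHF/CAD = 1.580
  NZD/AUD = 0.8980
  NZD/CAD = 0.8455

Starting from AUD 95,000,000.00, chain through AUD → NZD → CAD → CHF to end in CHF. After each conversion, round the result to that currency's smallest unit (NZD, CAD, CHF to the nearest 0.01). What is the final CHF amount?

CHF 56,611,386.77

AUD 95,000,000.00 ÷ 0.8980 = NZD 105,790,645.88
NZD 105,790,645.88 × 0.8455 = CAD 89,445,991.09
CAD 89,445,991.09 ÷ 1.580 = CHF 56,611,386.77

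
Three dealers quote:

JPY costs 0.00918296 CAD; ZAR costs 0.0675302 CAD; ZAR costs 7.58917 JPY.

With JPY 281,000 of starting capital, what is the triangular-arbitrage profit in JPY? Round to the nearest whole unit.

Profitable loop is JPY → CAD → ZAR → JPY:
JPY 281,000 × 0.00918296 = CAD 2,580.41
CAD 2,580.41 ÷ 0.0675302 = ZAR 38,211.23
ZAR 38,211.23 × 7.58917 = JPY 289,991
Profit = JPY 289,991 − JPY 281,000

Profit: JPY 8,991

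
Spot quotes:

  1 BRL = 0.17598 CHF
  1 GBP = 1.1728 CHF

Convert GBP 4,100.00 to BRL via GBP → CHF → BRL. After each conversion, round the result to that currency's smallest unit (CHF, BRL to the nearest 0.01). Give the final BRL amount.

BRL 27,324.01

GBP 4,100.00 × 1.1728 = CHF 4,808.48
CHF 4,808.48 ÷ 0.17598 = BRL 27,324.01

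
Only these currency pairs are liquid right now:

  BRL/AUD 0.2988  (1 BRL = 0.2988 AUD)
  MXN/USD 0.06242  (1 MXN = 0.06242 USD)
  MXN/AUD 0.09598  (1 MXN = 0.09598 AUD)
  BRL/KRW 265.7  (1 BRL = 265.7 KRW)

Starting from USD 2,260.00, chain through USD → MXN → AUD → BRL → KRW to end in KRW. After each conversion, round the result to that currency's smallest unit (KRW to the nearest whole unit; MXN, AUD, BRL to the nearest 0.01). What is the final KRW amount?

USD 2,260.00 ÷ 0.06242 = MXN 36,206.34
MXN 36,206.34 × 0.09598 = AUD 3,475.08
AUD 3,475.08 ÷ 0.2988 = BRL 11,630.12
BRL 11,630.12 × 265.7 = KRW 3,090,123

KRW 3,090,123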